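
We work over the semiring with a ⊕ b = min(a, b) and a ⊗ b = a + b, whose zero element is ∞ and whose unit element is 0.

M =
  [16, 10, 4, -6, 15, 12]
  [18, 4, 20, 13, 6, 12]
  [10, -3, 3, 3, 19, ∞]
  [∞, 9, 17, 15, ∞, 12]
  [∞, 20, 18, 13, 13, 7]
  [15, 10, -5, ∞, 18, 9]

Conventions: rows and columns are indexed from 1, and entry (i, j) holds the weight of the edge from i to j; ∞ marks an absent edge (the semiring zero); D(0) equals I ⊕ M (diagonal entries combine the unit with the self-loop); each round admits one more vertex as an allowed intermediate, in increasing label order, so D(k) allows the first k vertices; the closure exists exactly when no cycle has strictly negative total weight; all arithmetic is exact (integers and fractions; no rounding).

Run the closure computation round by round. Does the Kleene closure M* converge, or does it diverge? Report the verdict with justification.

D(0):
  [0, 10, 4, -6, 15, 12]
  [18, 0, 20, 13, 6, 12]
  [10, -3, 0, 3, 19, ∞]
  [∞, 9, 17, 0, ∞, 12]
  [∞, 20, 18, 13, 0, 7]
  [15, 10, -5, ∞, 18, 0]
D(1):
  [0, 10, 4, -6, 15, 12]
  [18, 0, 20, 12, 6, 12]
  [10, -3, 0, 3, 19, 22]
  [∞, 9, 17, 0, ∞, 12]
  [∞, 20, 18, 13, 0, 7]
  [15, 10, -5, 9, 18, 0]
D(2):
  [0, 10, 4, -6, 15, 12]
  [18, 0, 20, 12, 6, 12]
  [10, -3, 0, 3, 3, 9]
  [27, 9, 17, 0, 15, 12]
  [38, 20, 18, 13, 0, 7]
  [15, 10, -5, 9, 16, 0]
D(3):
  [0, 1, 4, -6, 7, 12]
  [18, 0, 20, 12, 6, 12]
  [10, -3, 0, 3, 3, 9]
  [27, 9, 17, 0, 15, 12]
  [28, 15, 18, 13, 0, 7]
  [5, -8, -5, -2, -2, 0]
D(4):
  [0, 1, 4, -6, 7, 6]
  [18, 0, 20, 12, 6, 12]
  [10, -3, 0, 3, 3, 9]
  [27, 9, 17, 0, 15, 12]
  [28, 15, 18, 13, 0, 7]
  [5, -8, -5, -2, -2, 0]
D(5):
  [0, 1, 4, -6, 7, 6]
  [18, 0, 20, 12, 6, 12]
  [10, -3, 0, 3, 3, 9]
  [27, 9, 17, 0, 15, 12]
  [28, 15, 18, 13, 0, 7]
  [5, -8, -5, -2, -2, 0]
D(6):
  [0, -2, 1, -6, 4, 6]
  [17, 0, 7, 10, 6, 12]
  [10, -3, 0, 3, 3, 9]
  [17, 4, 7, 0, 10, 12]
  [12, -1, 2, 5, 0, 7]
  [5, -8, -5, -2, -2, 0]
Key observation: every diagonal entry stays at the unit through all rounds, so no improving cycle exists.
Answer: CONVERGES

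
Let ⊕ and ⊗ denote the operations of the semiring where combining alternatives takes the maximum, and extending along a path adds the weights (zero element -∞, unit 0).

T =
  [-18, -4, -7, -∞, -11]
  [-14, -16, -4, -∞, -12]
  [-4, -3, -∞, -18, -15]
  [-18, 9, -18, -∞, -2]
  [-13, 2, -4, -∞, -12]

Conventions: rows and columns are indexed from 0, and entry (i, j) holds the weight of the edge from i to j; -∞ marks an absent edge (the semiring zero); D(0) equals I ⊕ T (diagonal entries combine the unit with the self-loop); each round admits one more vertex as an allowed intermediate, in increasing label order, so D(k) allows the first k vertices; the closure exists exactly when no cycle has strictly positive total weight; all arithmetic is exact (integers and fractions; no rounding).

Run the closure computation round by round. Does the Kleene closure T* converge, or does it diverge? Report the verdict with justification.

D(0):
  [0, -4, -7, -∞, -11]
  [-14, 0, -4, -∞, -12]
  [-4, -3, 0, -18, -15]
  [-18, 9, -18, 0, -2]
  [-13, 2, -4, -∞, 0]
D(1):
  [0, -4, -7, -∞, -11]
  [-14, 0, -4, -∞, -12]
  [-4, -3, 0, -18, -15]
  [-18, 9, -18, 0, -2]
  [-13, 2, -4, -∞, 0]
D(2):
  [0, -4, -7, -∞, -11]
  [-14, 0, -4, -∞, -12]
  [-4, -3, 0, -18, -15]
  [-5, 9, 5, 0, -2]
  [-12, 2, -2, -∞, 0]
D(3):
  [0, -4, -7, -25, -11]
  [-8, 0, -4, -22, -12]
  [-4, -3, 0, -18, -15]
  [1, 9, 5, 0, -2]
  [-6, 2, -2, -20, 0]
D(4):
  [0, -4, -7, -25, -11]
  [-8, 0, -4, -22, -12]
  [-4, -3, 0, -18, -15]
  [1, 9, 5, 0, -2]
  [-6, 2, -2, -20, 0]
D(5):
  [0, -4, -7, -25, -11]
  [-8, 0, -4, -22, -12]
  [-4, -3, 0, -18, -15]
  [1, 9, 5, 0, -2]
  [-6, 2, -2, -20, 0]
Key observation: every diagonal entry stays at the unit through all rounds, so no improving cycle exists.
Answer: CONVERGES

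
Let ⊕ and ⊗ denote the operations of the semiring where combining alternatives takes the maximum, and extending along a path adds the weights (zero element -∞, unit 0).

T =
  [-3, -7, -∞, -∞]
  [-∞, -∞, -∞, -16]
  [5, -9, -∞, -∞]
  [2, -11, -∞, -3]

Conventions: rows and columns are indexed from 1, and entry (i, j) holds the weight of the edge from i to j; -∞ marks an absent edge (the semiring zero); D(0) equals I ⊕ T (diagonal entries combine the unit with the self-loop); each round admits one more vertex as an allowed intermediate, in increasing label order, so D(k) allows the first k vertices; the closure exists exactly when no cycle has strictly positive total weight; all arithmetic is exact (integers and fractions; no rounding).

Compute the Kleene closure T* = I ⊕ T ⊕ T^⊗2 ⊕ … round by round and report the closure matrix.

D(0):
  [0, -7, -∞, -∞]
  [-∞, 0, -∞, -16]
  [5, -9, 0, -∞]
  [2, -11, -∞, 0]
D(1):
  [0, -7, -∞, -∞]
  [-∞, 0, -∞, -16]
  [5, -2, 0, -∞]
  [2, -5, -∞, 0]
D(2):
  [0, -7, -∞, -23]
  [-∞, 0, -∞, -16]
  [5, -2, 0, -18]
  [2, -5, -∞, 0]
D(3):
  [0, -7, -∞, -23]
  [-∞, 0, -∞, -16]
  [5, -2, 0, -18]
  [2, -5, -∞, 0]
D(4):
  [0, -7, -∞, -23]
  [-14, 0, -∞, -16]
  [5, -2, 0, -18]
  [2, -5, -∞, 0]
Answer: T* = [[0, -7, -∞, -23], [-14, 0, -∞, -16], [5, -2, 0, -18], [2, -5, -∞, 0]]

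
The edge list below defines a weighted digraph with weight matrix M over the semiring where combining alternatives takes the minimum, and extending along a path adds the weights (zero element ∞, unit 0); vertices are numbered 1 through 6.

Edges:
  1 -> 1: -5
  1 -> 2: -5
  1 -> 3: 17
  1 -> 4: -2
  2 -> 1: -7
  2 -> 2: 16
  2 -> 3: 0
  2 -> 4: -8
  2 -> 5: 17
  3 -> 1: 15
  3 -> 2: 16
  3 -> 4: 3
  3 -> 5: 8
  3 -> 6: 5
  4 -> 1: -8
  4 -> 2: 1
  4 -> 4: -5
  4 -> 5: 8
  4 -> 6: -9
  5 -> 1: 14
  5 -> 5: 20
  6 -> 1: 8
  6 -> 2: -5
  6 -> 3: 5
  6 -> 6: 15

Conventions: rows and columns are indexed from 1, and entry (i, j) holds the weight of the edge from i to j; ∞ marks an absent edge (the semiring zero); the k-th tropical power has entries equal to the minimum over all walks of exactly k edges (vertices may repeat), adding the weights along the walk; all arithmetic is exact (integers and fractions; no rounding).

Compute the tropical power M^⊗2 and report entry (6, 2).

M^⊗2:
  [-12, -10, -5, -13, 6, -11]
  [-16, -12, 10, -13, 0, -17]
  [-5, 0, 10, -2, 11, -6]
  [-13, -14, -4, -10, 3, -14]
  [9, 9, 31, 12, 40, ∞]
  [-12, 3, -5, -13, 12, 10]
Key observation: the optimum is the walk 6->1->2, with weight 8 + (-5) = 3.
Optimal value attained by: walk 6->1->2.
Answer: (M^⊗2)[6][2] = 3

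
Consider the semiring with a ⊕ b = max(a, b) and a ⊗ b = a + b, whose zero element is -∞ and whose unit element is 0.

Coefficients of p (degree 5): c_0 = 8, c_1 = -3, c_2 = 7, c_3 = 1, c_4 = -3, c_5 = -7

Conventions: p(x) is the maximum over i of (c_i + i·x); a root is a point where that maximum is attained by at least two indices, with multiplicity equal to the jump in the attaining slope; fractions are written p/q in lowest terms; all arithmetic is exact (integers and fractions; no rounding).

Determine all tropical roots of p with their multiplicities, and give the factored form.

hull edge (i=0, c=8) to (i=2, c=7): slope -1/2, span 2
hull edge (i=2, c=7) to (i=5, c=-7): slope -14/3, span 3
Factored form: p(x) = -7 ⊗ (x ⊕ 1/2) ⊗ (x ⊕ 1/2) ⊗ (x ⊕ 14/3) ⊗ (x ⊕ 14/3) ⊗ (x ⊕ 14/3)
Answer: roots = 1/2 (mult 2), 14/3 (mult 3)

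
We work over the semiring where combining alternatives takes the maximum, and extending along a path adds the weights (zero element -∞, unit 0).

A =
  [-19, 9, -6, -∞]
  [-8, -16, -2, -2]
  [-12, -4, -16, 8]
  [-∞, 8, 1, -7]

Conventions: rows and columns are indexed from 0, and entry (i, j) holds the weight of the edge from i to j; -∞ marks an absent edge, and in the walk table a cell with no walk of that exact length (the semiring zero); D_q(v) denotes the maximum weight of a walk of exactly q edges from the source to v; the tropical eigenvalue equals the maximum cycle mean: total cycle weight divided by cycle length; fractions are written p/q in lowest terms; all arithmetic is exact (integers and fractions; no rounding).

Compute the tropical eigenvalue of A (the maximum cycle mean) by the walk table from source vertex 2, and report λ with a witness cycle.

q=0: [-∞, -∞, 0, -∞]
q=1: [-12, -4, -16, 8]
q=2: [-12, 16, 9, 1]
q=3: [8, 9, 14, 17]
q=4: [2, 25, 18, 22]
Optimal cycle mean attained by: cycle 1->2->3->1, total (-2) + 8 + 8, length 3.
Answer: λ = 14/3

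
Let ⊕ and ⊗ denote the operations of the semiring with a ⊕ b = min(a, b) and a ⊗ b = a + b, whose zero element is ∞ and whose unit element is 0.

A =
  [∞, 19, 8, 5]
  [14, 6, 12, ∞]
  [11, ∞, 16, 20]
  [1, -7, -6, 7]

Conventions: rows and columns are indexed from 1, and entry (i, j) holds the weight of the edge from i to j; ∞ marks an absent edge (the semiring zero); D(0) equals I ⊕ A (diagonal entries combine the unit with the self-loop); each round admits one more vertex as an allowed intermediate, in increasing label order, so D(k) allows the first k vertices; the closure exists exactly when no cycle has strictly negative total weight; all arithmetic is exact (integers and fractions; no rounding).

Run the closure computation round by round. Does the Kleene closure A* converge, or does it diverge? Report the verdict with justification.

D(0):
  [0, 19, 8, 5]
  [14, 0, 12, ∞]
  [11, ∞, 0, 20]
  [1, -7, -6, 0]
D(1):
  [0, 19, 8, 5]
  [14, 0, 12, 19]
  [11, 30, 0, 16]
  [1, -7, -6, 0]
D(2):
  [0, 19, 8, 5]
  [14, 0, 12, 19]
  [11, 30, 0, 16]
  [1, -7, -6, 0]
D(3):
  [0, 19, 8, 5]
  [14, 0, 12, 19]
  [11, 30, 0, 16]
  [1, -7, -6, 0]
D(4):
  [0, -2, -1, 5]
  [14, 0, 12, 19]
  [11, 9, 0, 16]
  [1, -7, -6, 0]
Key observation: every diagonal entry stays at the unit through all rounds, so no improving cycle exists.
Answer: CONVERGES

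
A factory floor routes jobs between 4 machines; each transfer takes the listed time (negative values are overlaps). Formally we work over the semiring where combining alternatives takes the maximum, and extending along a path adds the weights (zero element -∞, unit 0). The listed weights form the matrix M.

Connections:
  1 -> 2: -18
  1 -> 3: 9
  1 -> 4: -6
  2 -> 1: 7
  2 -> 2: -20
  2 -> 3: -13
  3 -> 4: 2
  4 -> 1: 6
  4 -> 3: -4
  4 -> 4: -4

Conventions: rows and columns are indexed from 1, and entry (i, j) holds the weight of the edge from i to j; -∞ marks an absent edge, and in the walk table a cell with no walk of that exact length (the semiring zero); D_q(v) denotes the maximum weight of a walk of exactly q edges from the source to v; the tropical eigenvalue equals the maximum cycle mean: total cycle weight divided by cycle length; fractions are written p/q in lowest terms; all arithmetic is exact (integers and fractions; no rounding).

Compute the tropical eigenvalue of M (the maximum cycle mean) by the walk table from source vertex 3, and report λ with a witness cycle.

q=0: [-∞, -∞, 0, -∞]
q=1: [-∞, -∞, -∞, 2]
q=2: [8, -∞, -2, -2]
q=3: [4, -10, 17, 2]
q=4: [8, -14, 13, 19]
Optimal cycle mean attained by: cycle 1->3->4->1, total 9 + 2 + 6, length 3.
Answer: λ = 17/3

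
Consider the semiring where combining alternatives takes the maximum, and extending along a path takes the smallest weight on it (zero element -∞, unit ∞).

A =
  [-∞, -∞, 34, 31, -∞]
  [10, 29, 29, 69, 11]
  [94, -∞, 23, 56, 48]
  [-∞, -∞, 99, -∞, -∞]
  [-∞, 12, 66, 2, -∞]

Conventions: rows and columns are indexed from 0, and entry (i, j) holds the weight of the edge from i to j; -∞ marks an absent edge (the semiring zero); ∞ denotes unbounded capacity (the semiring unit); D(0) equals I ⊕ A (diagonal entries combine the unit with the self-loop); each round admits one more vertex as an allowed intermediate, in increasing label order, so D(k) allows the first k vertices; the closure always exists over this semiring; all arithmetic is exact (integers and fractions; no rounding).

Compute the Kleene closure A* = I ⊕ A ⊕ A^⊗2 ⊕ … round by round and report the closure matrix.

D(0):
  [∞, -∞, 34, 31, -∞]
  [10, ∞, 29, 69, 11]
  [94, -∞, ∞, 56, 48]
  [-∞, -∞, 99, ∞, -∞]
  [-∞, 12, 66, 2, ∞]
D(1):
  [∞, -∞, 34, 31, -∞]
  [10, ∞, 29, 69, 11]
  [94, -∞, ∞, 56, 48]
  [-∞, -∞, 99, ∞, -∞]
  [-∞, 12, 66, 2, ∞]
D(2):
  [∞, -∞, 34, 31, -∞]
  [10, ∞, 29, 69, 11]
  [94, -∞, ∞, 56, 48]
  [-∞, -∞, 99, ∞, -∞]
  [10, 12, 66, 12, ∞]
D(3):
  [∞, -∞, 34, 34, 34]
  [29, ∞, 29, 69, 29]
  [94, -∞, ∞, 56, 48]
  [94, -∞, 99, ∞, 48]
  [66, 12, 66, 56, ∞]
D(4):
  [∞, -∞, 34, 34, 34]
  [69, ∞, 69, 69, 48]
  [94, -∞, ∞, 56, 48]
  [94, -∞, 99, ∞, 48]
  [66, 12, 66, 56, ∞]
D(5):
  [∞, 12, 34, 34, 34]
  [69, ∞, 69, 69, 48]
  [94, 12, ∞, 56, 48]
  [94, 12, 99, ∞, 48]
  [66, 12, 66, 56, ∞]
Answer: A* = [[∞, 12, 34, 34, 34], [69, ∞, 69, 69, 48], [94, 12, ∞, 56, 48], [94, 12, 99, ∞, 48], [66, 12, 66, 56, ∞]]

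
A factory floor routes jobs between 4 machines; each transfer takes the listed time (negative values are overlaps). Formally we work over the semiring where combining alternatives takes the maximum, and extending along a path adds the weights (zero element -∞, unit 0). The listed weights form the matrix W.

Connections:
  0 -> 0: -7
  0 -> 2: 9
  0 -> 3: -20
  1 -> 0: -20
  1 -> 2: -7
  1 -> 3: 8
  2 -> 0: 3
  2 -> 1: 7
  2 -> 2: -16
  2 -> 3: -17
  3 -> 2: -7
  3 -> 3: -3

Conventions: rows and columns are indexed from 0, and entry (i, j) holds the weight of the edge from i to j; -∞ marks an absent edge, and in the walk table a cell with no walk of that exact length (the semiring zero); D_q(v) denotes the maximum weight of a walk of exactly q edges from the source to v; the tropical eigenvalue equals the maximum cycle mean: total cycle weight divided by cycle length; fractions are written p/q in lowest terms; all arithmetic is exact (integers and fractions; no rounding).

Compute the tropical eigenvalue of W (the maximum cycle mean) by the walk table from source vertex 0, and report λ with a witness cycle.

q=0: [0, -∞, -∞, -∞]
q=1: [-7, -∞, 9, -20]
q=2: [12, 16, 2, -8]
q=3: [5, 9, 21, 24]
q=4: [24, 28, 17, 21]
Optimal cycle mean attained by: cycle 0->2->0, total 9 + 3, length 2.
Answer: λ = 6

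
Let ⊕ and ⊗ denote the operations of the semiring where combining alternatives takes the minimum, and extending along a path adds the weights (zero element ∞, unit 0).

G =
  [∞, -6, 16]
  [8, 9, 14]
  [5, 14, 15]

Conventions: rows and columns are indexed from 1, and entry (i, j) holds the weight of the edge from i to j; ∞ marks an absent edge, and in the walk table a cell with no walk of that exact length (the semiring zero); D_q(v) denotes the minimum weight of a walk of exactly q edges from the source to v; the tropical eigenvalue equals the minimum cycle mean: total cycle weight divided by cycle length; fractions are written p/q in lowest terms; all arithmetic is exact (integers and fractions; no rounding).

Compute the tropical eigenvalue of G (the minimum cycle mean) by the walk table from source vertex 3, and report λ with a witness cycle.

q=0: [∞, ∞, 0]
q=1: [5, 14, 15]
q=2: [20, -1, 21]
q=3: [7, 8, 13]
Optimal cycle mean attained by: cycle 1->2->1, total (-6) + 8, length 2.
Answer: λ = 1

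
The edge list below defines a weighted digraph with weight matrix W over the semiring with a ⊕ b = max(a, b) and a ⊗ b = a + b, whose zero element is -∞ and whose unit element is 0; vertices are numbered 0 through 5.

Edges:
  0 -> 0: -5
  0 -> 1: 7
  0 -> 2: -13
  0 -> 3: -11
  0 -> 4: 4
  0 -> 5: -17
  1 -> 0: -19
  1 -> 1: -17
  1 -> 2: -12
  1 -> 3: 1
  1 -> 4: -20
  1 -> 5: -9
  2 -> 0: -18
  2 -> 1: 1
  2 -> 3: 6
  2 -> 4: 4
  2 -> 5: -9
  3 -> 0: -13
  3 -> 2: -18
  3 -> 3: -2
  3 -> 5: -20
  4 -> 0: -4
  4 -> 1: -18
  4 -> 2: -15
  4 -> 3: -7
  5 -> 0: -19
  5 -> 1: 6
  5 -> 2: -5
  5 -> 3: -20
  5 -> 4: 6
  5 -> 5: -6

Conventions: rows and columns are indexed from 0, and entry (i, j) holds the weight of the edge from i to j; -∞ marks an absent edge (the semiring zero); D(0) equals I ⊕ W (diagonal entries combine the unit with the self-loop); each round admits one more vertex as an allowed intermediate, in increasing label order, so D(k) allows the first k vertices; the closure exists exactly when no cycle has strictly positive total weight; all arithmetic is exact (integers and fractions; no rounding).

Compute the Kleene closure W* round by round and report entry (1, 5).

D(0):
  [0, 7, -13, -11, 4, -17]
  [-19, 0, -12, 1, -20, -9]
  [-18, 1, 0, 6, 4, -9]
  [-13, -∞, -18, 0, -∞, -20]
  [-4, -18, -15, -7, 0, -∞]
  [-19, 6, -5, -20, 6, 0]
D(1):
  [0, 7, -13, -11, 4, -17]
  [-19, 0, -12, 1, -15, -9]
  [-18, 1, 0, 6, 4, -9]
  [-13, -6, -18, 0, -9, -20]
  [-4, 3, -15, -7, 0, -21]
  [-19, 6, -5, -20, 6, 0]
D(2):
  [0, 7, -5, 8, 4, -2]
  [-19, 0, -12, 1, -15, -9]
  [-18, 1, 0, 6, 4, -8]
  [-13, -6, -18, 0, -9, -15]
  [-4, 3, -9, 4, 0, -6]
  [-13, 6, -5, 7, 6, 0]
D(3):
  [0, 7, -5, 8, 4, -2]
  [-19, 0, -12, 1, -8, -9]
  [-18, 1, 0, 6, 4, -8]
  [-13, -6, -18, 0, -9, -15]
  [-4, 3, -9, 4, 0, -6]
  [-13, 6, -5, 7, 6, 0]
D(4):
  [0, 7, -5, 8, 4, -2]
  [-12, 0, -12, 1, -8, -9]
  [-7, 1, 0, 6, 4, -8]
  [-13, -6, -18, 0, -9, -15]
  [-4, 3, -9, 4, 0, -6]
  [-6, 6, -5, 7, 6, 0]
D(5):
  [0, 7, -5, 8, 4, -2]
  [-12, 0, -12, 1, -8, -9]
  [0, 7, 0, 8, 4, -2]
  [-13, -6, -18, 0, -9, -15]
  [-4, 3, -9, 4, 0, -6]
  [2, 9, -3, 10, 6, 0]
D(6):
  [0, 7, -5, 8, 4, -2]
  [-7, 0, -12, 1, -3, -9]
  [0, 7, 0, 8, 4, -2]
  [-13, -6, -18, 0, -9, -15]
  [-4, 3, -9, 4, 0, -6]
  [2, 9, -3, 10, 6, 0]
Answer: W*[1][5] = -9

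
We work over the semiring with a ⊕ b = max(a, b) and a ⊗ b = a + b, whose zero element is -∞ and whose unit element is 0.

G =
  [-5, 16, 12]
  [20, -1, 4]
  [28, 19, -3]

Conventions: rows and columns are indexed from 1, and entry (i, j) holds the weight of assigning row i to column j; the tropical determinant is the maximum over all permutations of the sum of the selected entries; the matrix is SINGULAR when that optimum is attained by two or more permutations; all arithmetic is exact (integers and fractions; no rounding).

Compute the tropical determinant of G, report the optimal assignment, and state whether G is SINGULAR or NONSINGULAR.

σ = (1, 2, 3): (-5) + (-1) + (-3) = -9
σ = (1, 3, 2): (-5) + 4 + 19 = 18
σ = (2, 1, 3): 16 + 20 + (-3) = 33
σ = (2, 3, 1): 16 + 4 + 28 = 48
σ = (3, 1, 2): 12 + 20 + 19 = 51
σ = (3, 2, 1): 12 + (-1) + 28 = 39
Optimal value attained by: σ = (3, 1, 2).
Answer: det⊕(G) = 51; verdict: NONSINGULAR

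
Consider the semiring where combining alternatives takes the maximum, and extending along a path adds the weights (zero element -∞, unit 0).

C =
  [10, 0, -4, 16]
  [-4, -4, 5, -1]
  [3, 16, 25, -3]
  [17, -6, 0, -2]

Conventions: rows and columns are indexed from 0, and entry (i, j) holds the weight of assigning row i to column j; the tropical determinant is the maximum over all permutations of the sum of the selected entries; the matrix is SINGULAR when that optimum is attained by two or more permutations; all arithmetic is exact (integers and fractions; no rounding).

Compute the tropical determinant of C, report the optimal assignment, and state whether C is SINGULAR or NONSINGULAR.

σ = (0, 1, 2, 3): 10 + (-4) + 25 + (-2) = 29
σ = (0, 1, 3, 2): 10 + (-4) + (-3) + 0 = 3
σ = (0, 2, 1, 3): 10 + 5 + 16 + (-2) = 29
σ = (0, 2, 3, 1): 10 + 5 + (-3) + (-6) = 6
σ = (0, 3, 1, 2): 10 + (-1) + 16 + 0 = 25
σ = (0, 3, 2, 1): 10 + (-1) + 25 + (-6) = 28
σ = (1, 0, 2, 3): 0 + (-4) + 25 + (-2) = 19
σ = (1, 0, 3, 2): 0 + (-4) + (-3) + 0 = -7
σ = (1, 2, 0, 3): 0 + 5 + 3 + (-2) = 6
σ = (1, 2, 3, 0): 0 + 5 + (-3) + 17 = 19
σ = (1, 3, 0, 2): 0 + (-1) + 3 + 0 = 2
σ = (1, 3, 2, 0): 0 + (-1) + 25 + 17 = 41
σ = (2, 0, 1, 3): (-4) + (-4) + 16 + (-2) = 6
σ = (2, 0, 3, 1): (-4) + (-4) + (-3) + (-6) = -17
σ = (2, 1, 0, 3): (-4) + (-4) + 3 + (-2) = -7
σ = (2, 1, 3, 0): (-4) + (-4) + (-3) + 17 = 6
σ = (2, 3, 0, 1): (-4) + (-1) + 3 + (-6) = -8
σ = (2, 3, 1, 0): (-4) + (-1) + 16 + 17 = 28
σ = (3, 0, 1, 2): 16 + (-4) + 16 + 0 = 28
σ = (3, 0, 2, 1): 16 + (-4) + 25 + (-6) = 31
σ = (3, 1, 0, 2): 16 + (-4) + 3 + 0 = 15
σ = (3, 1, 2, 0): 16 + (-4) + 25 + 17 = 54
σ = (3, 2, 0, 1): 16 + 5 + 3 + (-6) = 18
σ = (3, 2, 1, 0): 16 + 5 + 16 + 17 = 54
Optimal value attained by: σ = (3, 1, 2, 0).
Answer: det⊕(C) = 54; verdict: SINGULAR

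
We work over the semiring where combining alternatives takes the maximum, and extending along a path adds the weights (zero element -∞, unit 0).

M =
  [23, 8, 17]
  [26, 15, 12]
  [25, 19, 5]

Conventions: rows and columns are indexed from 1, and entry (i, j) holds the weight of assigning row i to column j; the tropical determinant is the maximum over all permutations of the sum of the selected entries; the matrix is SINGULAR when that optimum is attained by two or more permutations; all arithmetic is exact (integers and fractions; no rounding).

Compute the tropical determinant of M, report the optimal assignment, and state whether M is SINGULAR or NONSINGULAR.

σ = (1, 2, 3): 23 + 15 + 5 = 43
σ = (1, 3, 2): 23 + 12 + 19 = 54
σ = (2, 1, 3): 8 + 26 + 5 = 39
σ = (2, 3, 1): 8 + 12 + 25 = 45
σ = (3, 1, 2): 17 + 26 + 19 = 62
σ = (3, 2, 1): 17 + 15 + 25 = 57
Optimal value attained by: σ = (3, 1, 2).
Answer: det⊕(M) = 62; verdict: NONSINGULAR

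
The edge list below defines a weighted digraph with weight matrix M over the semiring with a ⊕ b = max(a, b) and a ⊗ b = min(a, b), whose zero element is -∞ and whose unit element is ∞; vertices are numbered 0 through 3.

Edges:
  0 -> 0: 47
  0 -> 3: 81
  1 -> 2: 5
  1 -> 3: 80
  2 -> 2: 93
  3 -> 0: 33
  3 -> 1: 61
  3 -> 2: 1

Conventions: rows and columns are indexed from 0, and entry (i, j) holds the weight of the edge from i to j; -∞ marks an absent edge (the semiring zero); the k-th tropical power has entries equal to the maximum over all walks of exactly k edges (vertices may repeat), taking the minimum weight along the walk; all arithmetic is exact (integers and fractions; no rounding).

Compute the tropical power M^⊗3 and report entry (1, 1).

M^⊗2:
  [47, 61, 1, 47]
  [33, 61, 5, -∞]
  [-∞, -∞, 93, -∞]
  [33, -∞, 5, 61]
M^⊗3:
  [47, 47, 5, 61]
  [33, -∞, 5, 61]
  [-∞, -∞, 93, -∞]
  [33, 61, 5, 33]
Key observation: no walk of exactly 3 edges connects these vertices, so the entry is the semiring zero.
Answer: (M^⊗3)[1][1] = -∞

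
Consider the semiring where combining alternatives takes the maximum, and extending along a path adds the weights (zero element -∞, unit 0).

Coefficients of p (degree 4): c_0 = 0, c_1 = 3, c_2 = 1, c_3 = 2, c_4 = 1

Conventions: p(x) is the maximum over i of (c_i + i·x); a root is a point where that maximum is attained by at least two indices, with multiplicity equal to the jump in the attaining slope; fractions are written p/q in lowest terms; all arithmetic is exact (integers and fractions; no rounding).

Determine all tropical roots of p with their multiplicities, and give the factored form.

hull edge (i=0, c=0) to (i=1, c=3): slope 3, span 1
hull edge (i=1, c=3) to (i=3, c=2): slope -1/2, span 2
hull edge (i=3, c=2) to (i=4, c=1): slope -1, span 1
Factored form: p(x) = 1 ⊗ (x ⊕ (-3)) ⊗ (x ⊕ 1/2) ⊗ (x ⊕ 1/2) ⊗ (x ⊕ 1)
Answer: roots = -3 (mult 1), 1/2 (mult 2), 1 (mult 1)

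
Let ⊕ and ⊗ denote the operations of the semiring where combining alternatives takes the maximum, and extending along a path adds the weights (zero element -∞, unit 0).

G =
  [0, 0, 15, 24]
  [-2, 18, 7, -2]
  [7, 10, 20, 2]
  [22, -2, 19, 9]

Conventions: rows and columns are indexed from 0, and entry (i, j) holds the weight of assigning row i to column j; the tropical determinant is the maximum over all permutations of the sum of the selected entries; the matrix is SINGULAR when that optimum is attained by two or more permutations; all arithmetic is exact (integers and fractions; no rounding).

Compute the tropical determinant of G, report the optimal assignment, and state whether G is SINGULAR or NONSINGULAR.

σ = (0, 1, 2, 3): 0 + 18 + 20 + 9 = 47
σ = (0, 1, 3, 2): 0 + 18 + 2 + 19 = 39
σ = (0, 2, 1, 3): 0 + 7 + 10 + 9 = 26
σ = (0, 2, 3, 1): 0 + 7 + 2 + (-2) = 7
σ = (0, 3, 1, 2): 0 + (-2) + 10 + 19 = 27
σ = (0, 3, 2, 1): 0 + (-2) + 20 + (-2) = 16
σ = (1, 0, 2, 3): 0 + (-2) + 20 + 9 = 27
σ = (1, 0, 3, 2): 0 + (-2) + 2 + 19 = 19
σ = (1, 2, 0, 3): 0 + 7 + 7 + 9 = 23
σ = (1, 2, 3, 0): 0 + 7 + 2 + 22 = 31
σ = (1, 3, 0, 2): 0 + (-2) + 7 + 19 = 24
σ = (1, 3, 2, 0): 0 + (-2) + 20 + 22 = 40
σ = (2, 0, 1, 3): 15 + (-2) + 10 + 9 = 32
σ = (2, 0, 3, 1): 15 + (-2) + 2 + (-2) = 13
σ = (2, 1, 0, 3): 15 + 18 + 7 + 9 = 49
σ = (2, 1, 3, 0): 15 + 18 + 2 + 22 = 57
σ = (2, 3, 0, 1): 15 + (-2) + 7 + (-2) = 18
σ = (2, 3, 1, 0): 15 + (-2) + 10 + 22 = 45
σ = (3, 0, 1, 2): 24 + (-2) + 10 + 19 = 51
σ = (3, 0, 2, 1): 24 + (-2) + 20 + (-2) = 40
σ = (3, 1, 0, 2): 24 + 18 + 7 + 19 = 68
σ = (3, 1, 2, 0): 24 + 18 + 20 + 22 = 84
σ = (3, 2, 0, 1): 24 + 7 + 7 + (-2) = 36
σ = (3, 2, 1, 0): 24 + 7 + 10 + 22 = 63
Optimal value attained by: σ = (3, 1, 2, 0).
Answer: det⊕(G) = 84; verdict: NONSINGULAR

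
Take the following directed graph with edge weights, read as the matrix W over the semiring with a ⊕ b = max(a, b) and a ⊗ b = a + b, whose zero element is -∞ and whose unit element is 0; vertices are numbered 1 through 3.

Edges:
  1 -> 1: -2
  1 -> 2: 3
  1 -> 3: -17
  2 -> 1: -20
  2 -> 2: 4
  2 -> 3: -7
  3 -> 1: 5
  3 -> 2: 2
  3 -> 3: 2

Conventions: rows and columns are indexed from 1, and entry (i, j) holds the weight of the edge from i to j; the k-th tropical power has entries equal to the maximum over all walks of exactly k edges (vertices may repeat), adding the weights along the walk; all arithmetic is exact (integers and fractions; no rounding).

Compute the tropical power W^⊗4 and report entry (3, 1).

W^⊗2:
  [-4, 7, -4]
  [-2, 8, -3]
  [7, 8, 4]
W^⊗3:
  [1, 11, 0]
  [2, 12, 1]
  [9, 12, 6]
W^⊗4:
  [5, 15, 4]
  [6, 16, 5]
  [11, 16, 8]
Key observation: the optimum is the walk 3->3->3->3->1, with weight 2 + 2 + 2 + 5 = 11.
Optimal value attained by: walk 3->3->3->3->1.
Answer: (W^⊗4)[3][1] = 11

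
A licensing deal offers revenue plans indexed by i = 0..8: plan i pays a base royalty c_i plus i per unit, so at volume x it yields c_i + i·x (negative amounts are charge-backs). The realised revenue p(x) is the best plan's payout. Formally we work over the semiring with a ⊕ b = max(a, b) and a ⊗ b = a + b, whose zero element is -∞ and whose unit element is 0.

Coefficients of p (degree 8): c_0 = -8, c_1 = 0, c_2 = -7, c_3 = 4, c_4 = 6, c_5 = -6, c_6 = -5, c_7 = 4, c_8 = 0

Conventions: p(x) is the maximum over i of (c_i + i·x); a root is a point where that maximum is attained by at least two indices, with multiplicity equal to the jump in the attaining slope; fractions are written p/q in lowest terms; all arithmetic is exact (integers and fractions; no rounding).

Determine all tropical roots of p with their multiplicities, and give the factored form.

hull edge (i=0, c=-8) to (i=1, c=0): slope 8, span 1
hull edge (i=1, c=0) to (i=4, c=6): slope 2, span 3
hull edge (i=4, c=6) to (i=7, c=4): slope -2/3, span 3
hull edge (i=7, c=4) to (i=8, c=0): slope -4, span 1
Factored form: p(x) = 0 ⊗ (x ⊕ (-8)) ⊗ (x ⊕ (-2)) ⊗ (x ⊕ (-2)) ⊗ (x ⊕ (-2)) ⊗ (x ⊕ 2/3) ⊗ (x ⊕ 2/3) ⊗ (x ⊕ 2/3) ⊗ (x ⊕ 4)
Answer: roots = -8 (mult 1), -2 (mult 3), 2/3 (mult 3), 4 (mult 1)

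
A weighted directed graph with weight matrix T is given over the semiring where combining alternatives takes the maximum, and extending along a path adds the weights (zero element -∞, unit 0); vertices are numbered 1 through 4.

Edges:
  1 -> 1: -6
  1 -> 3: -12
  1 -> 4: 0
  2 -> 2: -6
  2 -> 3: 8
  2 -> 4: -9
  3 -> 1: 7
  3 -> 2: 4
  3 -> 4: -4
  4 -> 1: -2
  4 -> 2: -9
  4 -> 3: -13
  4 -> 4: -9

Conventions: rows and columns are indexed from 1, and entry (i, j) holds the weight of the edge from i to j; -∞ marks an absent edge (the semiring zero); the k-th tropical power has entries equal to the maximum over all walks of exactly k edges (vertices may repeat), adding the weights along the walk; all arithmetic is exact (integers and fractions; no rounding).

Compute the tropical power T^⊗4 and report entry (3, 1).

T^⊗2:
  [-2, -8, -13, -6]
  [15, 12, 2, 4]
  [1, -2, 12, 7]
  [-6, -9, -1, -2]
T^⊗3:
  [-6, -9, 0, -2]
  [9, 6, 20, 15]
  [19, 16, 6, 8]
  [6, 3, -1, -5]
T^⊗4:
  [7, 4, -1, -4]
  [27, 24, 14, 16]
  [13, 10, 24, 19]
  [6, 3, 11, 6]
Key observation: the optimum is the walk 3->2->2->3->1, with weight 4 + (-6) + 8 + 7 = 13.
Optimal value attained by: walk 3->2->2->3->1.
Answer: (T^⊗4)[3][1] = 13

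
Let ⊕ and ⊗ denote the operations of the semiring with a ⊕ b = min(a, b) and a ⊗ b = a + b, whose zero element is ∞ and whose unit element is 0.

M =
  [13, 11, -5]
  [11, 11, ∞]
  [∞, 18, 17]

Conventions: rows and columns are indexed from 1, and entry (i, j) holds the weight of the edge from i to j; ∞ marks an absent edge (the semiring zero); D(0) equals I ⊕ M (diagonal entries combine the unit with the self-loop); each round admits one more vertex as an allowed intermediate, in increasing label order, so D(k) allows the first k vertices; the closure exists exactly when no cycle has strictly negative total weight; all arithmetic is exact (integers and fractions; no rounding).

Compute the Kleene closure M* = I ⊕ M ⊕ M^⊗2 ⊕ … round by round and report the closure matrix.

D(0):
  [0, 11, -5]
  [11, 0, ∞]
  [∞, 18, 0]
D(1):
  [0, 11, -5]
  [11, 0, 6]
  [∞, 18, 0]
D(2):
  [0, 11, -5]
  [11, 0, 6]
  [29, 18, 0]
D(3):
  [0, 11, -5]
  [11, 0, 6]
  [29, 18, 0]
Answer: M* = [[0, 11, -5], [11, 0, 6], [29, 18, 0]]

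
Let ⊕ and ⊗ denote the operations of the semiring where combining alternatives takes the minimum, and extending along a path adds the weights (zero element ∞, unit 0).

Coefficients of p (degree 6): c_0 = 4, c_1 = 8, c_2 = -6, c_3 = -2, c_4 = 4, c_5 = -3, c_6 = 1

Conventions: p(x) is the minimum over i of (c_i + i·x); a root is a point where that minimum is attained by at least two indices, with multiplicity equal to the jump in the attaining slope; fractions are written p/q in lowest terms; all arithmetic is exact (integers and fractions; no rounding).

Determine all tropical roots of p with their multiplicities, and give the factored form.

hull edge (i=0, c=4) to (i=2, c=-6): slope -5, span 2
hull edge (i=2, c=-6) to (i=5, c=-3): slope 1, span 3
hull edge (i=5, c=-3) to (i=6, c=1): slope 4, span 1
Factored form: p(x) = 1 ⊗ (x ⊕ (-4)) ⊗ (x ⊕ (-1)) ⊗ (x ⊕ (-1)) ⊗ (x ⊕ (-1)) ⊗ (x ⊕ 5) ⊗ (x ⊕ 5)
Answer: roots = -4 (mult 1), -1 (mult 3), 5 (mult 2)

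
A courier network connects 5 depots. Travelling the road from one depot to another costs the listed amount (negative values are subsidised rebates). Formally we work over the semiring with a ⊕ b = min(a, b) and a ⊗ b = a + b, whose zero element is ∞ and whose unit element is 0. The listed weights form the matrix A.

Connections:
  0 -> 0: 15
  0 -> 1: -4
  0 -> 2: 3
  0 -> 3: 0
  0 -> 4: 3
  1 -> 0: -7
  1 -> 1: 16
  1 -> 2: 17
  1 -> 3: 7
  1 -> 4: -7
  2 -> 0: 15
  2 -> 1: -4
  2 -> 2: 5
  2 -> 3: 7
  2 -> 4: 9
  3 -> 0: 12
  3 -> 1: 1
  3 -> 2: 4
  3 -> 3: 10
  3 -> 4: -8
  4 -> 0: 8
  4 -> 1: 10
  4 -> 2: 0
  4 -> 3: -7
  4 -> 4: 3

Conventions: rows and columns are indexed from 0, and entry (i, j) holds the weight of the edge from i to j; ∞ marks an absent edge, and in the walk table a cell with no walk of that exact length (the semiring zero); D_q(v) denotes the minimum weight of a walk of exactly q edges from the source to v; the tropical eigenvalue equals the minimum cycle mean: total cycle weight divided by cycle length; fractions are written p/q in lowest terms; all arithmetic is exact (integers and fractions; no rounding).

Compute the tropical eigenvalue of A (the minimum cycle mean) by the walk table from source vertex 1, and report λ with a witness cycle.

q=0: [∞, 0, ∞, ∞, ∞]
q=1: [-7, 16, 17, 7, -7]
q=2: [1, -11, -7, -14, -4]
q=3: [-18, -13, -10, -11, -22]
q=4: [-20, -22, -22, -29, -20]
q=5: [-29, -28, -25, -27, -37]
Optimal cycle mean attained by: cycle 3->4->3, total (-8) + (-7), length 2.
Answer: λ = -15/2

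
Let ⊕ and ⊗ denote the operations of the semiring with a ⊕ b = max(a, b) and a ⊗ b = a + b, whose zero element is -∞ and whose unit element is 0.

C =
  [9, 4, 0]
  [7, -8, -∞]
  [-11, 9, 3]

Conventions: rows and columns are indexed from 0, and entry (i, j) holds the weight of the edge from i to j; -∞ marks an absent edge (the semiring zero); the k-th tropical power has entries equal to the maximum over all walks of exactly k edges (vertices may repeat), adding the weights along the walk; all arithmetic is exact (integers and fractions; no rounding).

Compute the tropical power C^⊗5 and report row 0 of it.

C^⊗2:
  [18, 13, 9]
  [16, 11, 7]
  [16, 12, 6]
C^⊗3:
  [27, 22, 18]
  [25, 20, 16]
  [25, 20, 16]
C^⊗4:
  [36, 31, 27]
  [34, 29, 25]
  [34, 29, 25]
C^⊗5:
  [45, 40, 36]
  [43, 38, 34]
  [43, 38, 34]
Answer: row 0 of C^⊗5 = [45, 40, 36]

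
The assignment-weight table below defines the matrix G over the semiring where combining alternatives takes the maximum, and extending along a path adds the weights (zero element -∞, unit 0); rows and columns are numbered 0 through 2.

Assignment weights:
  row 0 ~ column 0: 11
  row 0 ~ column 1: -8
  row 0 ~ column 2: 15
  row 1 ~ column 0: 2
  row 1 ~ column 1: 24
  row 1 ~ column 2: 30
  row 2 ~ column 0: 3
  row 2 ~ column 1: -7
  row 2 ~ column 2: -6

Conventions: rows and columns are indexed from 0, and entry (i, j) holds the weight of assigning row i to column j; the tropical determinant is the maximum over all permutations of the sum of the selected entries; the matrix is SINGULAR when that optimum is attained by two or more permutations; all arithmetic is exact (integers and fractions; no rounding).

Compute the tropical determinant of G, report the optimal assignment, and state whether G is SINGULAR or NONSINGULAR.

σ = (0, 1, 2): 11 + 24 + (-6) = 29
σ = (0, 2, 1): 11 + 30 + (-7) = 34
σ = (1, 0, 2): (-8) + 2 + (-6) = -12
σ = (1, 2, 0): (-8) + 30 + 3 = 25
σ = (2, 0, 1): 15 + 2 + (-7) = 10
σ = (2, 1, 0): 15 + 24 + 3 = 42
Optimal value attained by: σ = (2, 1, 0).
Answer: det⊕(G) = 42; verdict: NONSINGULAR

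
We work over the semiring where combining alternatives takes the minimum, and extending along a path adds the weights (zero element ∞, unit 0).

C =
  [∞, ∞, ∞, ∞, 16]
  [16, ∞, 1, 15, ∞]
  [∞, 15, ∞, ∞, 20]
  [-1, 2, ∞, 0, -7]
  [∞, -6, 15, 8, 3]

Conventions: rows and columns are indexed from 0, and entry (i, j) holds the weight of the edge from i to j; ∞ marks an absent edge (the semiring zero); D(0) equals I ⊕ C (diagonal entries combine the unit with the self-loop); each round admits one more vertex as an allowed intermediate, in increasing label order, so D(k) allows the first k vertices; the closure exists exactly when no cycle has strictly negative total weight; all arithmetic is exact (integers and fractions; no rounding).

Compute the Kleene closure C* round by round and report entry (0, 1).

D(0):
  [0, ∞, ∞, ∞, 16]
  [16, 0, 1, 15, ∞]
  [∞, 15, 0, ∞, 20]
  [-1, 2, ∞, 0, -7]
  [∞, -6, 15, 8, 0]
D(1):
  [0, ∞, ∞, ∞, 16]
  [16, 0, 1, 15, 32]
  [∞, 15, 0, ∞, 20]
  [-1, 2, ∞, 0, -7]
  [∞, -6, 15, 8, 0]
D(2):
  [0, ∞, ∞, ∞, 16]
  [16, 0, 1, 15, 32]
  [31, 15, 0, 30, 20]
  [-1, 2, 3, 0, -7]
  [10, -6, -5, 8, 0]
D(3):
  [0, ∞, ∞, ∞, 16]
  [16, 0, 1, 15, 21]
  [31, 15, 0, 30, 20]
  [-1, 2, 3, 0, -7]
  [10, -6, -5, 8, 0]
D(4):
  [0, ∞, ∞, ∞, 16]
  [14, 0, 1, 15, 8]
  [29, 15, 0, 30, 20]
  [-1, 2, 3, 0, -7]
  [7, -6, -5, 8, 0]
D(5):
  [0, 10, 11, 24, 16]
  [14, 0, 1, 15, 8]
  [27, 14, 0, 28, 20]
  [-1, -13, -12, 0, -7]
  [7, -6, -5, 8, 0]
Answer: C*[0][1] = 10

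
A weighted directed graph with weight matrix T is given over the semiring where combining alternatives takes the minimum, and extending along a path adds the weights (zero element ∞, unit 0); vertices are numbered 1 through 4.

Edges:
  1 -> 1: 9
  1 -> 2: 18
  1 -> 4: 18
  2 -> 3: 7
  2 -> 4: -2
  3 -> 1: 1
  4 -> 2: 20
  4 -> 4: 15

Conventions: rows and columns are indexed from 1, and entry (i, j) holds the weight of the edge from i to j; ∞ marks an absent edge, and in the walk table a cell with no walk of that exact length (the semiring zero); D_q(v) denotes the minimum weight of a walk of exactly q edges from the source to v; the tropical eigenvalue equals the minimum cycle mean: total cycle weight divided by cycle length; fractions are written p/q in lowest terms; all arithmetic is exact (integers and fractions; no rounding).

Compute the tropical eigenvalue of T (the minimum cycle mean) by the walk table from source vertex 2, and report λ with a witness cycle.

q=0: [∞, 0, ∞, ∞]
q=1: [∞, ∞, 7, -2]
q=2: [8, 18, ∞, 13]
q=3: [17, 26, 25, 16]
q=4: [26, 35, 33, 24]
Optimal cycle mean attained by: cycle 1->2->3->1, total 18 + 7 + 1, length 3.
Answer: λ = 26/3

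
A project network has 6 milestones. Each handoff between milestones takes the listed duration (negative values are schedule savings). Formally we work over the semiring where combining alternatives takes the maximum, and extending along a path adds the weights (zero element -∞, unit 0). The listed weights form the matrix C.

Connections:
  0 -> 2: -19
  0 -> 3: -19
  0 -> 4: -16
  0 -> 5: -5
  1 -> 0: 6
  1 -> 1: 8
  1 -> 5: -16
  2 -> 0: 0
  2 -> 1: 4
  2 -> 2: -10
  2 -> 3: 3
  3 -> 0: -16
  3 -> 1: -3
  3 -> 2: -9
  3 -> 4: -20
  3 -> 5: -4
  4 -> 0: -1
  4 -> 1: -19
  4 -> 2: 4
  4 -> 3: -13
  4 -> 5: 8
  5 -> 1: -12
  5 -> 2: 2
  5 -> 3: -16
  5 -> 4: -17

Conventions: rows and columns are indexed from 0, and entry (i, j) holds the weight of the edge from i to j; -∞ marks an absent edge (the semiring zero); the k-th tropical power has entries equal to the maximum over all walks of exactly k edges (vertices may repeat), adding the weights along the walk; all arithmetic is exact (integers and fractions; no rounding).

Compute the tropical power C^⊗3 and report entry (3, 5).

C^⊗2:
  [-17, -15, -3, -16, -22, -8]
  [14, 16, -13, -13, -10, 1]
  [10, 12, -6, -7, -16, -1]
  [3, 5, -2, -6, -21, -12]
  [4, 8, 10, 7, -9, -6]
  [2, 6, -8, 5, -36, -9]
C^⊗3:
  [-3, 1, -6, 0, -25, -14]
  [22, 24, 3, -5, -2, 9]
  [18, 20, 1, -3, -6, 5]
  [11, 13, -10, 1, -13, -2]
  [14, 16, 0, 13, -12, 3]
  [12, 14, -4, -5, -14, 1]
Key observation: the optimum is the walk 3->1->0->5, with weight (-3) + 6 + (-5) = -2.
Optimal value attained by: walk 3->1->0->5.
Answer: (C^⊗3)[3][5] = -2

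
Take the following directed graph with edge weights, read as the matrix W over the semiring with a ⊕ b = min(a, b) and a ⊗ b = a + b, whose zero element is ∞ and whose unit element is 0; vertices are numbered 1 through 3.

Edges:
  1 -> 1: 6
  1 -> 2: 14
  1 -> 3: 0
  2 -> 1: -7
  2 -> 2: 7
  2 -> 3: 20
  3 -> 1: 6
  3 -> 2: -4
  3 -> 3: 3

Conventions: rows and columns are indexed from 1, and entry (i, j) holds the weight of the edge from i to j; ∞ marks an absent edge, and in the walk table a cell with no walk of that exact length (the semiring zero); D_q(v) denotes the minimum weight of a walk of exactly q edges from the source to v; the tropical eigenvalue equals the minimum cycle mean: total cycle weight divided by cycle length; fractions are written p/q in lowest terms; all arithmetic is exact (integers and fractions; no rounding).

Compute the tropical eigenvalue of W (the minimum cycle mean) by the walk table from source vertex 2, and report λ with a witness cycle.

q=0: [∞, 0, ∞]
q=1: [-7, 7, 20]
q=2: [-1, 7, -7]
q=3: [-1, -11, -4]
Optimal cycle mean attained by: cycle 1->3->2->1, total 0 + (-4) + (-7), length 3.
Answer: λ = -11/3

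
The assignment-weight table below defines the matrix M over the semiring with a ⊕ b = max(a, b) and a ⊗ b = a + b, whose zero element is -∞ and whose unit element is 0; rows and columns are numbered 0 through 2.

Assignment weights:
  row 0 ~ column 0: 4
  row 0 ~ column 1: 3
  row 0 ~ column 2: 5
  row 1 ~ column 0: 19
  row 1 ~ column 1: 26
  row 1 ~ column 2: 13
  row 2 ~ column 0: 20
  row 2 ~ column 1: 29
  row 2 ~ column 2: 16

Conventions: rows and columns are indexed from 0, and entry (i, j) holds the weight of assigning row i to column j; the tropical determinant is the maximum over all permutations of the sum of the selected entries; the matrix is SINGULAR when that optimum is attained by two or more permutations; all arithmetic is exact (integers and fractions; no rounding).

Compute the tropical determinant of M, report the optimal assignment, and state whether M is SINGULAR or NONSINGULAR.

σ = (0, 1, 2): 4 + 26 + 16 = 46
σ = (0, 2, 1): 4 + 13 + 29 = 46
σ = (1, 0, 2): 3 + 19 + 16 = 38
σ = (1, 2, 0): 3 + 13 + 20 = 36
σ = (2, 0, 1): 5 + 19 + 29 = 53
σ = (2, 1, 0): 5 + 26 + 20 = 51
Optimal value attained by: σ = (2, 0, 1).
Answer: det⊕(M) = 53; verdict: NONSINGULAR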